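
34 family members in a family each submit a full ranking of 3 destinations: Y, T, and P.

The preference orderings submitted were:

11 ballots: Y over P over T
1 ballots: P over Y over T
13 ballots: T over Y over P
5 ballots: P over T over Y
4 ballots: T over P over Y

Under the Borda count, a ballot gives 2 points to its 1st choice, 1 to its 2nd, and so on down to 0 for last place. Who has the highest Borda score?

Borda scores:
  Y: 11·2 + 1 + 13·1 + 5·0 + 4·0 = 36
  T: 11·0 + 0 + 13·2 + 5·1 + 4·2 = 39
  P: 11·1 + 2 + 13·0 + 5·2 + 4·1 = 27
T has the highest total.

T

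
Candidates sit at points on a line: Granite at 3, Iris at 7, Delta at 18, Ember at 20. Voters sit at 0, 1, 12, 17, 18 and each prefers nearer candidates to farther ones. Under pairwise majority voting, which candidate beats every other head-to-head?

Iris

With single-peaked preferences on a line, the Condorcet winner is the candidate closest to the median voter.
The median voter (position 12) is closest to Iris at 7.
Check: Iris vs Ember — voters closer to Iris: 3 of 5.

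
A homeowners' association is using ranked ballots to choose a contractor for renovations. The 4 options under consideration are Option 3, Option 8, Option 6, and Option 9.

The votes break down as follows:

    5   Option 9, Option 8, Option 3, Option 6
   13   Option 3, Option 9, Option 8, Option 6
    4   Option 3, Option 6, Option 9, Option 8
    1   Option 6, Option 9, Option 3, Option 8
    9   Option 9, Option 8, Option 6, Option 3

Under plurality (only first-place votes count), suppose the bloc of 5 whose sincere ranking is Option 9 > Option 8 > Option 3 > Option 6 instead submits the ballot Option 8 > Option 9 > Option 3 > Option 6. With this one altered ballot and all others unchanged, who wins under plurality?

First-place totals with the altered ballot: Option 3 17, Option 8 5, Option 6 1, Option 9 9.
The winner is unchanged: still Option 3.

Option 3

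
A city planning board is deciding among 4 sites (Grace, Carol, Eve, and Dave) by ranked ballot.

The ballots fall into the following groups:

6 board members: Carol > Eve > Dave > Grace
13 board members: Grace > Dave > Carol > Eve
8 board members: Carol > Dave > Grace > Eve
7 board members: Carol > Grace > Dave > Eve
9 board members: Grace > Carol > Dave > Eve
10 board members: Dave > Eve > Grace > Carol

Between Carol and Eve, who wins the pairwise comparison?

Ballots ranking Carol above Eve: 6+13+8+7+9 = 43.
Ballots ranking Eve above Carol: 10.
Carol wins the head-to-head, 43–10.

Carol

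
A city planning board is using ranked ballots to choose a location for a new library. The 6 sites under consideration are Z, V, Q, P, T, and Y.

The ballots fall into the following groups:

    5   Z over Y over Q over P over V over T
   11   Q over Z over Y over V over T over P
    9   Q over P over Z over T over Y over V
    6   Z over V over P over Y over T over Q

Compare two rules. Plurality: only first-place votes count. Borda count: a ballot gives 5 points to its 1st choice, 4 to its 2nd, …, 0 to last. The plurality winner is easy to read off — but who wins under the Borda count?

Plurality first-place counts: Z 11, V 0, Q 20, P 0, T 0, Y 0 → Q.
Borda totals: Z 126, V 51, Q 115, P 64, T 35, Y 74 → Z.

Z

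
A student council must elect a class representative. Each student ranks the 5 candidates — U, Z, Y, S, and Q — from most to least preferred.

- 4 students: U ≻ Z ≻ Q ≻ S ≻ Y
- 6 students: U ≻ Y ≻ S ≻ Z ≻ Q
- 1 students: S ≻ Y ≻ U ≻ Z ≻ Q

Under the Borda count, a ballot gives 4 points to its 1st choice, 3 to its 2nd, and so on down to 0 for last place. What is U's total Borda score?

Borda scores:
  U: 4·4 + 6·4 + 2 = 42
  Z: 4·3 + 6·1 + 1 = 19
  Y: 4·0 + 6·3 + 3 = 21
  S: 4·1 + 6·2 + 4 = 20
  Q: 4·2 + 6·0 + 0 = 8

42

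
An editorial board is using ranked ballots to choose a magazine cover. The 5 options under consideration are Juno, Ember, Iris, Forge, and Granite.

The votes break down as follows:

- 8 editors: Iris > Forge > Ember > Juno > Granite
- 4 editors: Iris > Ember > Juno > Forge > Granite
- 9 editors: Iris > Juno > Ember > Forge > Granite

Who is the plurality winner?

First-place vote totals:
  Juno: 0
  Ember: 0
  Iris: 21
  Forge: 0
  Granite: 0
Iris has the most first-place votes.

Iris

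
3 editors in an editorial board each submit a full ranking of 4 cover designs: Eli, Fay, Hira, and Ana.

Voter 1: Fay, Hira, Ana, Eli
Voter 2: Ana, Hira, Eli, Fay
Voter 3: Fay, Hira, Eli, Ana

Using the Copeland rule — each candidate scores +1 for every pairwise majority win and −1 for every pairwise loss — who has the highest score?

Fay

Pairwise results:
  Eli vs Fay: Fay wins 2–1.
  Eli vs Hira: Hira wins 3–0.
  Eli vs Ana: Ana wins 2–1.
  Fay vs Hira: Fay wins 2–1.
  Fay vs Ana: Fay wins 2–1.
  Hira vs Ana: Hira wins 2–1.
Copeland scores (wins − losses):
  Eli: 0 − 3 = -3
  Fay: 3 − 0 = 3
  Hira: 2 − 1 = 1
  Ana: 1 − 2 = -1
Fay has the best Copeland score.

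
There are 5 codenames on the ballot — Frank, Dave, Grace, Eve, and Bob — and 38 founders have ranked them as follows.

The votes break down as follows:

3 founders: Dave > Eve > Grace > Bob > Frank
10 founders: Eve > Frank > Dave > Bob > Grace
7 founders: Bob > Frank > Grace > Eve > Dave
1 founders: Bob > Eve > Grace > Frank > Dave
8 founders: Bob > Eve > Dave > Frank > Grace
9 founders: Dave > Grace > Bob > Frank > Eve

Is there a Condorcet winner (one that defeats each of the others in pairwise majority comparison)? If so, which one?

Head-to-head results (38 voters total):
Frank vs Dave: Dave wins 20–18.
Frank vs Grace: Frank wins 25–13.
Frank vs Eve: Eve wins 22–16.
Frank vs Bob: Bob wins 28–10.
Dave vs Grace: Dave wins 30–8.
Dave vs Eve: Eve wins 26–12.
Dave vs Bob: Dave wins 22–16.
Grace vs Eve: Eve wins 22–16.
Grace vs Bob: Bob wins 26–12.
Eve vs Bob: Bob wins 25–13.
No candidate beats all others: Dave beats Bob beats Eve beats Dave, a majority cycle.

No Condorcet winner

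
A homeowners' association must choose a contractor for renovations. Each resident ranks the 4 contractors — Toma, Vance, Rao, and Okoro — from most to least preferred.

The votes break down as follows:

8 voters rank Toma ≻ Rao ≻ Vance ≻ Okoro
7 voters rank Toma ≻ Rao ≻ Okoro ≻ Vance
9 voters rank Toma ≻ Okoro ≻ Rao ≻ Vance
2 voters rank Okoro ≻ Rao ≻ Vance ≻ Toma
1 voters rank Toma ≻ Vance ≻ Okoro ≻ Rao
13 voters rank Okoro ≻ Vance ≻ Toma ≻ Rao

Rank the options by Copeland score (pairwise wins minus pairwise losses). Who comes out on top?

Toma

Pairwise results:
  Toma vs Vance: Toma wins 25–15.
  Toma vs Rao: Toma wins 38–2.
  Toma vs Okoro: Toma wins 25–15.
  Vance vs Rao: Rao wins 26–14.
  Vance vs Okoro: Okoro wins 31–9.
  Rao vs Okoro: Okoro wins 25–15.
Copeland scores (wins − losses):
  Toma: 3 − 0 = 3
  Vance: 0 − 3 = -3
  Rao: 1 − 2 = -1
  Okoro: 2 − 1 = 1
Toma has the best Copeland score.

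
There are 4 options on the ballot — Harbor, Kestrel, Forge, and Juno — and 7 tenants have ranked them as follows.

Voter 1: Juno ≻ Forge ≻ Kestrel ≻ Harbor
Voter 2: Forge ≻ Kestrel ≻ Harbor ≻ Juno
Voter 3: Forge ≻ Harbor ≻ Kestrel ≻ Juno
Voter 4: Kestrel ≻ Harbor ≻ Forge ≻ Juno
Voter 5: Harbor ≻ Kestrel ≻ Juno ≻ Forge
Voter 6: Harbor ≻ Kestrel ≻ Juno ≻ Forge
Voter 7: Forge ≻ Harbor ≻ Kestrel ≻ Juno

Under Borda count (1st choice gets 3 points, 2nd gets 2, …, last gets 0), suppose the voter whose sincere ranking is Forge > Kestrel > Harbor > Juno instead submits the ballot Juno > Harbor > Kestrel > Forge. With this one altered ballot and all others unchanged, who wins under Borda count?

Borda totals with the altered ballot: Harbor 14, Kestrel 11, Forge 9, Juno 8.
The winner is unchanged: still Harbor.

Harbor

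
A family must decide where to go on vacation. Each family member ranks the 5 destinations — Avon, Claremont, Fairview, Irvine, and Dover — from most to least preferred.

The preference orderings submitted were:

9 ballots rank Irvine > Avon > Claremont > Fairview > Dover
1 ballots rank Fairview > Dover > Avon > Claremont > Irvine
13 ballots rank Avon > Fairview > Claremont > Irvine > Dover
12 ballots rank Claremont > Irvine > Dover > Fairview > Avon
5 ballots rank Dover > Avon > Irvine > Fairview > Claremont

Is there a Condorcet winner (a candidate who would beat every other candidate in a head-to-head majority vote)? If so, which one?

Head-to-head results (40 voters total):
Avon vs Claremont: Avon wins 28–12.
Avon vs Fairview: Avon wins 27–13.
Avon vs Irvine: Irvine wins 21–19.
Avon vs Dover: Avon wins 22–18.
Claremont vs Fairview: Claremont wins 21–19.
Claremont vs Irvine: Claremont wins 26–14.
Claremont vs Dover: Claremont wins 34–6.
Fairview vs Irvine: Irvine wins 26–14.
Fairview vs Dover: Fairview wins 23–17.
Irvine vs Dover: Irvine wins 34–6.
No candidate beats all others: Avon beats Claremont beats Irvine beats Avon, a majority cycle.

None — there is no Condorcet winner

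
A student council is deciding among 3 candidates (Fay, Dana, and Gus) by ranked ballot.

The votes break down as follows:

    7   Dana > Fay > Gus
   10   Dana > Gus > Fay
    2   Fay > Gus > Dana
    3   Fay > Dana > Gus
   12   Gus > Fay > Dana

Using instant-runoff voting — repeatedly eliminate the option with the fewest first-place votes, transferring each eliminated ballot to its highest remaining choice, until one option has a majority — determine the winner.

Dana

Round 1: Dana 17, Gus 12, Fay 5. Fay has the fewest and is eliminated.
Round 2: Dana 20, Gus 14. Dana has a majority.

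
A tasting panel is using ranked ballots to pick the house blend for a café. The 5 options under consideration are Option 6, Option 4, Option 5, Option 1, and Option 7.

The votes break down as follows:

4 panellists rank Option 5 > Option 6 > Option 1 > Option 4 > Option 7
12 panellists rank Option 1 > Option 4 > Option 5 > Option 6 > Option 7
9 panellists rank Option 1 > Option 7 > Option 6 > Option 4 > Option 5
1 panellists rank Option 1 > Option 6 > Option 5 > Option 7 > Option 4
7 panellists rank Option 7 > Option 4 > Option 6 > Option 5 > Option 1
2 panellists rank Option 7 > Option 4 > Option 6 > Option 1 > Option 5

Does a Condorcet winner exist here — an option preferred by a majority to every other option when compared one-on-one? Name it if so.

Option 1

Head-to-head results (35 voters total):
Option 6 vs Option 4: Option 4 wins 21–14.
Option 6 vs Option 5: Option 6 wins 19–16.
Option 6 vs Option 1: Option 1 wins 22–13.
Option 6 vs Option 7: Option 7 wins 18–17.
Option 4 vs Option 5: Option 4 wins 30–5.
Option 4 vs Option 1: Option 1 wins 26–9.
Option 4 vs Option 7: Option 7 wins 19–16.
Option 5 vs Option 1: Option 1 wins 24–11.
Option 5 vs Option 7: Option 7 wins 18–17.
Option 1 vs Option 7: Option 1 wins 26–9.
Option 1 beats each rival — Option 6 (22–13), Option 4 (26–9), Option 5 (24–11), Option 7 (26–9) — so Option 1 is the Condorcet winner.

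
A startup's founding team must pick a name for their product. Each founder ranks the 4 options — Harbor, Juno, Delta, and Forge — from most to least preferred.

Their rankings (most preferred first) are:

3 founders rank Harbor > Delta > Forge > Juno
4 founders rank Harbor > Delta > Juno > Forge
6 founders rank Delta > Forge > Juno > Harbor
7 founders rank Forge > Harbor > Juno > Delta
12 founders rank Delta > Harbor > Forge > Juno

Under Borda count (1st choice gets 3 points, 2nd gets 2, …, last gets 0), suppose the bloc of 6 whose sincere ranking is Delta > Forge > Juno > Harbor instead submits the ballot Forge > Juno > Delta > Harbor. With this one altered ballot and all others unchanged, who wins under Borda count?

Harbor

Borda totals with the altered ballot: Harbor 59, Juno 23, Delta 56, Forge 54.
The switch changes the winner from Delta to Harbor.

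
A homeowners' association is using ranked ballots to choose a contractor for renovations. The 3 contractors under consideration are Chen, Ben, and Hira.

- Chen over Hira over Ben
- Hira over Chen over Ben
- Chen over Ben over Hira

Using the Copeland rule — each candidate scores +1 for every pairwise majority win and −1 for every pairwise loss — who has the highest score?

Pairwise results:
  Chen vs Ben: Chen wins 3–0.
  Chen vs Hira: Chen wins 2–1.
  Ben vs Hira: Hira wins 2–1.
Copeland scores (wins − losses):
  Chen: 2 − 0 = 2
  Ben: 0 − 2 = -2
  Hira: 1 − 1 = 0
Chen has the best Copeland score.

Chen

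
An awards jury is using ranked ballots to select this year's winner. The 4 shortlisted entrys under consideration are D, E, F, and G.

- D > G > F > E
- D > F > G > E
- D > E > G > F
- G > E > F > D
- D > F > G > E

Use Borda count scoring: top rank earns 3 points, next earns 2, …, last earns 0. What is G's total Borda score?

Borda scores:
  D: 3 + 3 + 3 + 0 + 3 = 12
  E: 0 + 0 + 2 + 2 + 0 = 4
  F: 1 + 2 + 0 + 1 + 2 = 6
  G: 2 + 1 + 1 + 3 + 1 = 8

8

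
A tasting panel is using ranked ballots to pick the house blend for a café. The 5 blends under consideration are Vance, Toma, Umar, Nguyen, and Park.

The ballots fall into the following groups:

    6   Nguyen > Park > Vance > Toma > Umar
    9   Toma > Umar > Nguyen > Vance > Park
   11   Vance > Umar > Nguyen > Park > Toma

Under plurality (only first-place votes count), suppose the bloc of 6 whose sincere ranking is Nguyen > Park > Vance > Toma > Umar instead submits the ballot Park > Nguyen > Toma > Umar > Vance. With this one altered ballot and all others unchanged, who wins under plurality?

Vance

First-place totals with the altered ballot: Vance 11, Toma 9, Umar 0, Nguyen 0, Park 6.
The winner is unchanged: still Vance.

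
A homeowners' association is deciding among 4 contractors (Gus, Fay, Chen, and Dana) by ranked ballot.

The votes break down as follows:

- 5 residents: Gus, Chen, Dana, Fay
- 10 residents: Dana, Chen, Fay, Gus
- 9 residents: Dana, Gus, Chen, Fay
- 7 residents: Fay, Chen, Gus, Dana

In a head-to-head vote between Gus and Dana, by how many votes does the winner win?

Ballots ranking Gus above Dana: 5+7 = 12.
Ballots ranking Dana above Gus: 10+9 = 19.
Dana wins 19–12, a margin of 7.

7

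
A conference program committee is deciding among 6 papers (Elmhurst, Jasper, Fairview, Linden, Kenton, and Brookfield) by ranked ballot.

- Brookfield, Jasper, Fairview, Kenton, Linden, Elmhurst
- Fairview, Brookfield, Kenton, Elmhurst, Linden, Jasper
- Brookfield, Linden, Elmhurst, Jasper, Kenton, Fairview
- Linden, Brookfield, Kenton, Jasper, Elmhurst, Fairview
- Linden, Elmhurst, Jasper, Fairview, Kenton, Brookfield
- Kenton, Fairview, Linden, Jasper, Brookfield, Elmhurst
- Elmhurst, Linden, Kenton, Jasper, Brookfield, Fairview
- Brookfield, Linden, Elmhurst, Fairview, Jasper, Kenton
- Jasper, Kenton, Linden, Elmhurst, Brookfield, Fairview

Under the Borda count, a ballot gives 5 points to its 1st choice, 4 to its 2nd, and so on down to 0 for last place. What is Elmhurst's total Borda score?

Borda scores:
  Elmhurst: 0 + 2 + 3 + 1 + 4 + 0 + 5 + 3 + 2 = 20
  Jasper: 4 + 0 + 2 + 2 + 3 + 2 + 2 + 1 + 5 = 21
  Fairview: 3 + 5 + 0 + 0 + 2 + 4 + 0 + 2 + 0 = 16
  Linden: 1 + 1 + 4 + 5 + 5 + 3 + 4 + 4 + 3 = 30
  Kenton: 2 + 3 + 1 + 3 + 1 + 5 + 3 + 0 + 4 = 22
  Brookfield: 5 + 4 + 5 + 4 + 0 + 1 + 1 + 5 + 1 = 26

20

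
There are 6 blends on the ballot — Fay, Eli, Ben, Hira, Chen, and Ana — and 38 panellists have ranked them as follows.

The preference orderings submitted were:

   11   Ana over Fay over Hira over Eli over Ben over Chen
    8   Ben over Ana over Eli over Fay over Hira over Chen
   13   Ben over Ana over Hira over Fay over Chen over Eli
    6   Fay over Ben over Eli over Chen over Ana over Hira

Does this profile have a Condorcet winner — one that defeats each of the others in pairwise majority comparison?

Yes

Head-to-head results (38 voters total):
Fay vs Eli: Fay wins 30–8.
Fay vs Ben: Ben wins 21–17.
Fay vs Hira: Fay wins 25–13.
Fay vs Chen: Fay wins 38–0.
Fay vs Ana: Ana wins 32–6.
Eli vs Ben: Ben wins 27–11.
Eli vs Hira: Hira wins 24–14.
Eli vs Chen: Eli wins 25–13.
Eli vs Ana: Ana wins 32–6.
Ben vs Hira: Ben wins 27–11.
Ben vs Chen: Ben wins 38–0.
Ben vs Ana: Ben wins 27–11.
Hira vs Chen: Hira wins 32–6.
Hira vs Ana: Ana wins 38–0.
Chen vs Ana: Ana wins 32–6.
Ben beats each rival — Fay (21–17), Eli (27–11), Hira (27–11), Chen (38–0), Ana (27–11) — so Ben is the Condorcet winner.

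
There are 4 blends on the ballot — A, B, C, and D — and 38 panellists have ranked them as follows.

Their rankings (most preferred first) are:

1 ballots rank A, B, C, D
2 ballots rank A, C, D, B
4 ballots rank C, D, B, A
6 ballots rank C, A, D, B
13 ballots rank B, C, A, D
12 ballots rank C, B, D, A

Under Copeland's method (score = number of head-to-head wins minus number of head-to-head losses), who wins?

Pairwise results:
  A vs B: B wins 29–9.
  A vs C: C wins 35–3.
  A vs D: A wins 22–16.
  B vs C: C wins 24–14.
  B vs D: B wins 26–12.
  C vs D: C wins 38–0.
Copeland scores (wins − losses):
  A: 1 − 2 = -1
  B: 2 − 1 = 1
  C: 3 − 0 = 3
  D: 0 − 3 = -3
C has the best Copeland score.

C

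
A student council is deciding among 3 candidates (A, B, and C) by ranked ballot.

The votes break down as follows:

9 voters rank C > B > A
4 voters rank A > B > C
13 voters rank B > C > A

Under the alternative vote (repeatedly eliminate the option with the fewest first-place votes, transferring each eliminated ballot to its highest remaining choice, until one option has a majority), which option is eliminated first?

A

Round 1: B 13, C 9, A 4. A has the fewest and is eliminated.
Round 2: B 17, C 9. B has a majority.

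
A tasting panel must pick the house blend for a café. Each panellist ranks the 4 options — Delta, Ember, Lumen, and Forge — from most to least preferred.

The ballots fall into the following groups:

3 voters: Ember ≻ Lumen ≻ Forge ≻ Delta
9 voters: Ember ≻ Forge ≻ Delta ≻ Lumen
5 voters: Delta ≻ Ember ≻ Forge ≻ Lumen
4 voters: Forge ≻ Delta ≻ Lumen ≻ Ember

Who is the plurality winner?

Ember

First-place vote totals:
  Delta: 5
  Ember: 12
  Lumen: 0
  Forge: 4
Ember has the most first-place votes.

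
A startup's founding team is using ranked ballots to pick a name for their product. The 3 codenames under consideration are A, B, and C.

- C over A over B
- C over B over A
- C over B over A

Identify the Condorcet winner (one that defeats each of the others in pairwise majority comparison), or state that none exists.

C

Head-to-head results (3 voters total):
A vs B: B wins 2–1.
A vs C: C wins 3–0.
B vs C: C wins 3–0.
C beats each rival — A (3–0), B (3–0) — so C is the Condorcet winner.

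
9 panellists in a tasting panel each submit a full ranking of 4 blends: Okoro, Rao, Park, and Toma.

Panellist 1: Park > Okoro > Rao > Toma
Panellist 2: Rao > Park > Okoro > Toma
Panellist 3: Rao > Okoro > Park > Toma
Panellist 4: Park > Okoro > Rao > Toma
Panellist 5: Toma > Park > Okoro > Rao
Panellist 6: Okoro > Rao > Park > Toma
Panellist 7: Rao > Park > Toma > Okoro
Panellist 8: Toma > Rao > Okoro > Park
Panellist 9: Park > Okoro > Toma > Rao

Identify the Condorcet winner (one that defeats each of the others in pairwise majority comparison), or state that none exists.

No Condorcet winner

Head-to-head results (9 voters total):
Okoro vs Rao: Okoro wins 5–4.
Okoro vs Park: Park wins 6–3.
Okoro vs Toma: Okoro wins 6–3.
Rao vs Park: Rao wins 5–4.
Rao vs Toma: Rao wins 6–3.
Park vs Toma: Park wins 7–2.
No candidate beats all others: Okoro beats Rao beats Park beats Okoro, a majority cycle.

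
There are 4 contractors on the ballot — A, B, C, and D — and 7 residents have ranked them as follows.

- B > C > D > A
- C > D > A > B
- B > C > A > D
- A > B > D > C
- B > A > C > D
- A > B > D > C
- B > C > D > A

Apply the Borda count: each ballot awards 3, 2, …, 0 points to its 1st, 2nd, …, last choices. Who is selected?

Borda scores:
  A: 0 + 1 + 1 + 3 + 2 + 3 + 0 = 10
  B: 3 + 0 + 3 + 2 + 3 + 2 + 3 = 16
  C: 2 + 3 + 2 + 0 + 1 + 0 + 2 = 10
  D: 1 + 2 + 0 + 1 + 0 + 1 + 1 = 6
B has the highest total.

B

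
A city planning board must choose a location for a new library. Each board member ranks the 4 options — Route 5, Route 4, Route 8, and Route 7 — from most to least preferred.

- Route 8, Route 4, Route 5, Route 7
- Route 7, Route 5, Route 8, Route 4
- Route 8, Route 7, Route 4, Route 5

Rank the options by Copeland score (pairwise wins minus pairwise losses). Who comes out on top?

Route 8

Pairwise results:
  Route 5 vs Route 4: Route 4 wins 2–1.
  Route 5 vs Route 8: Route 8 wins 2–1.
  Route 5 vs Route 7: Route 7 wins 2–1.
  Route 4 vs Route 8: Route 8 wins 3–0.
  Route 4 vs Route 7: Route 7 wins 2–1.
  Route 8 vs Route 7: Route 8 wins 2–1.
Copeland scores (wins − losses):
  Route 5: 0 − 3 = -3
  Route 4: 1 − 2 = -1
  Route 8: 3 − 0 = 3
  Route 7: 2 − 1 = 1
Route 8 has the best Copeland score.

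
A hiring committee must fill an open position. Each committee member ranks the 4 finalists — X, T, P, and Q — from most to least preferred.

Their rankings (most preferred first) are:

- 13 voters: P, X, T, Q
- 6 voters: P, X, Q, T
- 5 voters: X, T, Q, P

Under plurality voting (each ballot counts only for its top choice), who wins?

First-place vote totals:
  X: 5
  T: 0
  P: 19
  Q: 0
P has the most first-place votes.

P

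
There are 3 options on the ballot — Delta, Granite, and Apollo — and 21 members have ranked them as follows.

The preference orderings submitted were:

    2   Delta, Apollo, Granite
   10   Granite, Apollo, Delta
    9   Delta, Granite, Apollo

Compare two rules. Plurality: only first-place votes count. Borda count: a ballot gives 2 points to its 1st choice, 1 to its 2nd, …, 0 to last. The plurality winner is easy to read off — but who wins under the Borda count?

Plurality first-place counts: Delta 11, Granite 10, Apollo 0 → Delta.
Borda totals: Delta 22, Granite 29, Apollo 12 → Granite.

Granite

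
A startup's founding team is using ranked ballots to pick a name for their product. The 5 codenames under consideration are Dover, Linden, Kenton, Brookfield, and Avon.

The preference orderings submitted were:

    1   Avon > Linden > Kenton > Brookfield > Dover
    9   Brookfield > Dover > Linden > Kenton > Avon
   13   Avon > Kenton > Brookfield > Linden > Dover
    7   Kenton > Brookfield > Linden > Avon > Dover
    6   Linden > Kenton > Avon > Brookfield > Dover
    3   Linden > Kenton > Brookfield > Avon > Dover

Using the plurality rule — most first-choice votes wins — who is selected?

First-place vote totals:
  Dover: 0
  Linden: 9
  Kenton: 7
  Brookfield: 9
  Avon: 14
Avon has the most first-place votes.

Avon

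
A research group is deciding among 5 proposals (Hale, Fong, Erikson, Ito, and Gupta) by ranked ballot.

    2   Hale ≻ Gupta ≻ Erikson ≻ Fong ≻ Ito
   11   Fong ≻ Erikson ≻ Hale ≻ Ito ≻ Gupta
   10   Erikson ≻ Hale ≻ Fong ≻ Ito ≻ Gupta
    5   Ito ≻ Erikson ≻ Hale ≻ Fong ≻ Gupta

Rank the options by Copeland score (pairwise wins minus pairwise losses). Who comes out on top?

Erikson

Pairwise results:
  Hale vs Fong: Hale wins 17–11.
  Hale vs Erikson: Erikson wins 26–2.
  Hale vs Ito: Hale wins 23–5.
  Hale vs Gupta: Hale wins 28–0.
  Fong vs Erikson: Erikson wins 17–11.
  Fong vs Ito: Fong wins 23–5.
  Fong vs Gupta: Fong wins 26–2.
  Erikson vs Ito: Erikson wins 23–5.
  Erikson vs Gupta: Erikson wins 26–2.
  Ito vs Gupta: Ito wins 26–2.
Copeland scores (wins − losses):
  Hale: 3 − 1 = 2
  Fong: 2 − 2 = 0
  Erikson: 4 − 0 = 4
  Ito: 1 − 3 = -2
  Gupta: 0 − 4 = -4
Erikson has the best Copeland score.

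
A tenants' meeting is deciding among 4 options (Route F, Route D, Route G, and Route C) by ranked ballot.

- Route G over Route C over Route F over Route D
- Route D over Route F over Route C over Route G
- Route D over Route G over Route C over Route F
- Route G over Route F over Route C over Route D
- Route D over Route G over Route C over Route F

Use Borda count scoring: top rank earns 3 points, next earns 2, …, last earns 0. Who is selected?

Borda scores:
  Route F: 1 + 2 + 0 + 2 + 0 = 5
  Route D: 0 + 3 + 3 + 0 + 3 = 9
  Route G: 3 + 0 + 2 + 3 + 2 = 10
  Route C: 2 + 1 + 1 + 1 + 1 = 6
Route G has the highest total.

Route G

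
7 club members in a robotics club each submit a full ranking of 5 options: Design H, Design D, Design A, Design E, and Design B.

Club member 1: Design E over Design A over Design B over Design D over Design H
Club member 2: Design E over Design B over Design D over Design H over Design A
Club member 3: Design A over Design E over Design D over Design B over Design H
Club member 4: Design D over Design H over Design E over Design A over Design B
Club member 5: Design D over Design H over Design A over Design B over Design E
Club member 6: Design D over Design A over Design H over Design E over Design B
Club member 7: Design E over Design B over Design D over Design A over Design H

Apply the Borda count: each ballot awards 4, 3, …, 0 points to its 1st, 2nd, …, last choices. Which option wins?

Design D

Borda scores:
  Design H: 0 + 1 + 0 + 3 + 3 + 2 + 0 = 9
  Design D: 1 + 2 + 2 + 4 + 4 + 4 + 2 = 19
  Design A: 3 + 0 + 4 + 1 + 2 + 3 + 1 = 14
  Design E: 4 + 4 + 3 + 2 + 0 + 1 + 4 = 18
  Design B: 2 + 3 + 1 + 0 + 1 + 0 + 3 = 10
Design D has the highest total.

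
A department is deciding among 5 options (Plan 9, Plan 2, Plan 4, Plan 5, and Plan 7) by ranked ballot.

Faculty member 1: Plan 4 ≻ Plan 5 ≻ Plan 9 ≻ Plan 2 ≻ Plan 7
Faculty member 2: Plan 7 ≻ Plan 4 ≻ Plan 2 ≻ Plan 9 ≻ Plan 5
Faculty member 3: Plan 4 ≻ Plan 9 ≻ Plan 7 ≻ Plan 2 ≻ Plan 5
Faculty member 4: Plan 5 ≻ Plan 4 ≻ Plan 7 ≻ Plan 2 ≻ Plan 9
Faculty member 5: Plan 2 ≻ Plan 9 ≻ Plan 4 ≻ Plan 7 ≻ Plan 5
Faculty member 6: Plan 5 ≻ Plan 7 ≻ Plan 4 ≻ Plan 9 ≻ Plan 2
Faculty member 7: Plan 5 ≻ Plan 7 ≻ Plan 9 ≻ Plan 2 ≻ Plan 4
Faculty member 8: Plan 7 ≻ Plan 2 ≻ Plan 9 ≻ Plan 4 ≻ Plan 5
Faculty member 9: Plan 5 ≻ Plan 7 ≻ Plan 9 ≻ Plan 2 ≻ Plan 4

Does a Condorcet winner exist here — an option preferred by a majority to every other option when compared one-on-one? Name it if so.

No Condorcet winner

Head-to-head results (9 voters total):
Plan 9 vs Plan 2: Plan 9 wins 5–4.
Plan 9 vs Plan 4: Plan 4 wins 5–4.
Plan 9 vs Plan 5: Plan 5 wins 5–4.
Plan 9 vs Plan 7: Plan 7 wins 6–3.
Plan 2 vs Plan 4: Plan 4 wins 5–4.
Plan 2 vs Plan 5: Plan 5 wins 5–4.
Plan 2 vs Plan 7: Plan 7 wins 7–2.
Plan 4 vs Plan 5: Plan 4 wins 5–4.
Plan 4 vs Plan 7: Plan 7 wins 5–4.
Plan 5 vs Plan 7: Plan 5 wins 5–4.
No candidate beats all others: Plan 4 beats Plan 5 beats Plan 7 beats Plan 4, a majority cycle.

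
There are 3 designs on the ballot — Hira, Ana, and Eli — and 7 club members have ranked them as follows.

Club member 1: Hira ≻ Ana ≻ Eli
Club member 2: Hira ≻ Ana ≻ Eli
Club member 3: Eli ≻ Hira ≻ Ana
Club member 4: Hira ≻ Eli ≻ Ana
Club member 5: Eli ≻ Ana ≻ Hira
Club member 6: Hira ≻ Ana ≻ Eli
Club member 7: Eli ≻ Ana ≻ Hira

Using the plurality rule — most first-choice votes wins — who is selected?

First-place vote totals:
  Hira: 4
  Ana: 0
  Eli: 3
Hira has the most first-place votes.

Hira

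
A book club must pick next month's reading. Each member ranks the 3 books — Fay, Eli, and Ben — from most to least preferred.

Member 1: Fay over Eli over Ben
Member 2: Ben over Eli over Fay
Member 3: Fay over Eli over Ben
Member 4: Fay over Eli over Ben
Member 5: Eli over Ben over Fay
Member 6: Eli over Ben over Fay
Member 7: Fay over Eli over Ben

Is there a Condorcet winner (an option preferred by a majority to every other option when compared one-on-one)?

Yes

Head-to-head results (7 voters total):
Fay vs Eli: Fay wins 4–3.
Fay vs Ben: Fay wins 4–3.
Eli vs Ben: Eli wins 6–1.
Fay beats each rival — Eli (4–3), Ben (4–3) — so Fay is the Condorcet winner.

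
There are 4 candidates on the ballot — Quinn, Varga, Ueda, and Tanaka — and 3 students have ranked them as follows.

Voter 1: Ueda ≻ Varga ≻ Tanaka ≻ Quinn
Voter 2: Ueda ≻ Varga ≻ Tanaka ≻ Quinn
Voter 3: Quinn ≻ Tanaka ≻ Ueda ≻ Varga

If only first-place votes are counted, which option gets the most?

First-place vote totals:
  Quinn: 1
  Varga: 0
  Ueda: 2
  Tanaka: 0
Ueda has the most first-place votes.

Ueda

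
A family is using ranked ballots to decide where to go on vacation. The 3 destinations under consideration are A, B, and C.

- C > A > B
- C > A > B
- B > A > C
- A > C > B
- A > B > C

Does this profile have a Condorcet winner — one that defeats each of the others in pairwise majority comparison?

Head-to-head results (5 voters total):
A vs B: A wins 4–1.
A vs C: A wins 3–2.
B vs C: C wins 3–2.
A beats each rival — B (4–1), C (3–2) — so A is the Condorcet winner.

Yes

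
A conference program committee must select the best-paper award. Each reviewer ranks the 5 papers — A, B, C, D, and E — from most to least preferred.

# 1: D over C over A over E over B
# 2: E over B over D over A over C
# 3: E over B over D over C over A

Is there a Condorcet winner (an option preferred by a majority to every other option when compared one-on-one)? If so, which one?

Head-to-head results (3 voters total):
A vs B: B wins 2–1.
A vs C: C wins 2–1.
A vs D: D wins 3–0.
A vs E: E wins 2–1.
B vs C: B wins 2–1.
B vs D: B wins 2–1.
B vs E: E wins 3–0.
C vs D: D wins 3–0.
C vs E: E wins 2–1.
D vs E: E wins 2–1.
E beats each rival — A (2–1), B (3–0), C (2–1), D (2–1) — so E is the Condorcet winner.

E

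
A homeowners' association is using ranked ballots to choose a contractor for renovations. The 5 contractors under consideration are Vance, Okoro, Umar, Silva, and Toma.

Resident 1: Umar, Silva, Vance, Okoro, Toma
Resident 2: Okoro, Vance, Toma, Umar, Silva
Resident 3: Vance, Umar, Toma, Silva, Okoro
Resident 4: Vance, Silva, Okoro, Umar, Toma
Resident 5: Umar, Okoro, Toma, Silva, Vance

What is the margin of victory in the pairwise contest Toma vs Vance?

Ballots ranking Toma above Vance: 1.
Ballots ranking Vance above Toma: 4.
Vance wins 4–1, a margin of 3.

3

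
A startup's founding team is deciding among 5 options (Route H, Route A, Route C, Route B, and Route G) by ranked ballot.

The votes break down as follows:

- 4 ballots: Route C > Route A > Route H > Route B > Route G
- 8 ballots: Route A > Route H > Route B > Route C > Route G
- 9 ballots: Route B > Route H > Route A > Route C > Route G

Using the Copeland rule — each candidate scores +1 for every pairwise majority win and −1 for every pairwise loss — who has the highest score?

Pairwise results:
  Route H vs Route A: Route A wins 12–9.
  Route H vs Route C: Route H wins 17–4.
  Route H vs Route B: Route H wins 12–9.
  Route H vs Route G: Route H wins 21–0.
  Route A vs Route C: Route A wins 17–4.
  Route A vs Route B: Route A wins 12–9.
  Route A vs Route G: Route A wins 21–0.
  Route C vs Route B: Route B wins 17–4.
  Route C vs Route G: Route C wins 21–0.
  Route B vs Route G: Route B wins 21–0.
Copeland scores (wins − losses):
  Route H: 3 − 1 = 2
  Route A: 4 − 0 = 4
  Route C: 1 − 3 = -2
  Route B: 2 − 2 = 0
  Route G: 0 − 4 = -4
Route A has the best Copeland score.

Route A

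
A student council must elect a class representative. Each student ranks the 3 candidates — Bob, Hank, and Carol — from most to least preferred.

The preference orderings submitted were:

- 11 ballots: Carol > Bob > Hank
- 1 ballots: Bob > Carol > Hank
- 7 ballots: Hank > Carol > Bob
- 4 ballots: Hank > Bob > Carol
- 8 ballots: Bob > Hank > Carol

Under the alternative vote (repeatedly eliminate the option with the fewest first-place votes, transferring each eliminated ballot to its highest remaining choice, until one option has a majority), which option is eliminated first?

Bob

Round 1: Hank 11, Carol 11, Bob 9. Bob has the fewest and is eliminated.
Round 2: Hank 19, Carol 12. Hank has a majority.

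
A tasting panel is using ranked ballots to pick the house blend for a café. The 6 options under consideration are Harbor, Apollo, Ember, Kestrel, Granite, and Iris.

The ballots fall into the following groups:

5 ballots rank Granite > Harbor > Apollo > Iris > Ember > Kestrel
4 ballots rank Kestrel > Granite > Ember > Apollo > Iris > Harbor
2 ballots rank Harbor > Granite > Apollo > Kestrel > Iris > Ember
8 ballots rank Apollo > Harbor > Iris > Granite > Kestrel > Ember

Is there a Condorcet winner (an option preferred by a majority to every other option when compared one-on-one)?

No

Head-to-head results (19 voters total):
Harbor vs Apollo: Apollo wins 12–7.
Harbor vs Ember: Harbor wins 15–4.
Harbor vs Kestrel: Harbor wins 15–4.
Harbor vs Granite: Harbor wins 10–9.
Harbor vs Iris: Harbor wins 15–4.
Apollo vs Ember: Apollo wins 15–4.
Apollo vs Kestrel: Apollo wins 15–4.
Apollo vs Granite: Granite wins 11–8.
Apollo vs Iris: Apollo wins 19–0.
Ember vs Kestrel: Kestrel wins 14–5.
Ember vs Granite: Granite wins 19–0.
Ember vs Iris: Iris wins 15–4.
Kestrel vs Granite: Granite wins 15–4.
Kestrel vs Iris: Iris wins 13–6.
Granite vs Iris: Granite wins 11–8.
No candidate beats all others: Harbor beats Granite beats Apollo beats Harbor, a majority cycle.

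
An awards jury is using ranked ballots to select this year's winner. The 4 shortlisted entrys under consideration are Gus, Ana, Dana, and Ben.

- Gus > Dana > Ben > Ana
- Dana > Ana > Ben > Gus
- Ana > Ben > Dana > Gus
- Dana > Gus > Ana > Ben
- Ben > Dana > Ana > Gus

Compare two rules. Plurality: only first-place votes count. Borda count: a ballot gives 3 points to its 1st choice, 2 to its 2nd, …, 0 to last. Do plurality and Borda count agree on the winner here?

Plurality first-place counts: Gus 1, Ana 1, Dana 2, Ben 1 → Dana.
Borda totals: Gus 5, Ana 7, Dana 11, Ben 7 → Dana.
The two rules agree on Dana.

Yes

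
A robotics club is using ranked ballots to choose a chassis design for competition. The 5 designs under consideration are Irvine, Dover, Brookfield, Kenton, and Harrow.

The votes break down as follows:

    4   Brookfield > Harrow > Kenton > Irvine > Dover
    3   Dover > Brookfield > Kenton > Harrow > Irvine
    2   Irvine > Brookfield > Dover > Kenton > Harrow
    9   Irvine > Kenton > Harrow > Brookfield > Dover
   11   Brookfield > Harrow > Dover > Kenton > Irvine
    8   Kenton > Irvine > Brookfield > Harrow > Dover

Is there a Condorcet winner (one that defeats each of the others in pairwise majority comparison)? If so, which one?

Head-to-head results (37 voters total):
Irvine vs Dover: Irvine wins 23–14.
Irvine vs Brookfield: Irvine wins 19–18.
Irvine vs Kenton: Kenton wins 26–11.
Irvine vs Harrow: Irvine wins 19–18.
Dover vs Brookfield: Brookfield wins 34–3.
Dover vs Kenton: Kenton wins 21–16.
Dover vs Harrow: Harrow wins 32–5.
Brookfield vs Kenton: Brookfield wins 20–17.
Brookfield vs Harrow: Brookfield wins 28–9.
Kenton vs Harrow: Kenton wins 22–15.
No candidate beats all others: Irvine beats Brookfield beats Kenton beats Irvine, a majority cycle.

No Condorcet winner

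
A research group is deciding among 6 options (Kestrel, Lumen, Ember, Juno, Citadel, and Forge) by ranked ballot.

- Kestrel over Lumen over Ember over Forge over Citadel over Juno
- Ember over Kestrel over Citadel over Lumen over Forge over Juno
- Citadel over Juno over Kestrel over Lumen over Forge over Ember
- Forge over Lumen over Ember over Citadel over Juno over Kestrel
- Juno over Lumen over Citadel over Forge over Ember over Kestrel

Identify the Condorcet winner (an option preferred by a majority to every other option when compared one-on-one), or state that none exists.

No Condorcet winner

Head-to-head results (5 voters total):
Kestrel vs Lumen: Kestrel wins 3–2.
Kestrel vs Ember: Ember wins 3–2.
Kestrel vs Juno: Juno wins 3–2.
Kestrel vs Citadel: Citadel wins 3–2.
Kestrel vs Forge: Kestrel wins 3–2.
Lumen vs Ember: Lumen wins 4–1.
Lumen vs Juno: Lumen wins 3–2.
Lumen vs Citadel: Lumen wins 3–2.
Lumen vs Forge: Lumen wins 4–1.
Ember vs Juno: Ember wins 3–2.
Ember vs Citadel: Ember wins 3–2.
Ember vs Forge: Forge wins 3–2.
Juno vs Citadel: Citadel wins 4–1.
Juno vs Forge: Forge wins 3–2.
Citadel vs Forge: Citadel wins 3–2.
No candidate beats all others: Kestrel beats Lumen beats Ember beats Kestrel, a majority cycle.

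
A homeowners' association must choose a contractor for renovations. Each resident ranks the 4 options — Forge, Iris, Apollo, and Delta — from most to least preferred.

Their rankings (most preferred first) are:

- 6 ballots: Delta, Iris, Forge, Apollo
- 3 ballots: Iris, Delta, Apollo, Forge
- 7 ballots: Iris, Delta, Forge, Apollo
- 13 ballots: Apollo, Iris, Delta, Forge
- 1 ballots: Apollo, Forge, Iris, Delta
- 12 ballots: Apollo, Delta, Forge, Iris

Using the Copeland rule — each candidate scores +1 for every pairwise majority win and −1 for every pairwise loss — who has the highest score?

Pairwise results:
  Forge vs Iris: Iris wins 29–13.
  Forge vs Apollo: Apollo wins 29–13.
  Forge vs Delta: Delta wins 41–1.
  Iris vs Apollo: Apollo wins 26–16.
  Iris vs Delta: Iris wins 24–18.
  Apollo vs Delta: Apollo wins 26–16.
Copeland scores (wins − losses):
  Forge: 0 − 3 = -3
  Iris: 2 − 1 = 1
  Apollo: 3 − 0 = 3
  Delta: 1 − 2 = -1
Apollo has the best Copeland score.

Apollo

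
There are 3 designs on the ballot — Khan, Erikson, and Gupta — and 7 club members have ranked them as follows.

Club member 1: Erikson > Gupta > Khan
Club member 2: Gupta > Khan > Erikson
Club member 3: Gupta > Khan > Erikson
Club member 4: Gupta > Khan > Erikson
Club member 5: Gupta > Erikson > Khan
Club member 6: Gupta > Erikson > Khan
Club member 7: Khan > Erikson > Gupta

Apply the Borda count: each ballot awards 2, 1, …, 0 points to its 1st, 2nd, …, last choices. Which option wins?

Borda scores:
  Khan: 0 + 1 + 1 + 1 + 0 + 0 + 2 = 5
  Erikson: 2 + 0 + 0 + 0 + 1 + 1 + 1 = 5
  Gupta: 1 + 2 + 2 + 2 + 2 + 2 + 0 = 11
Gupta has the highest total.

Gupta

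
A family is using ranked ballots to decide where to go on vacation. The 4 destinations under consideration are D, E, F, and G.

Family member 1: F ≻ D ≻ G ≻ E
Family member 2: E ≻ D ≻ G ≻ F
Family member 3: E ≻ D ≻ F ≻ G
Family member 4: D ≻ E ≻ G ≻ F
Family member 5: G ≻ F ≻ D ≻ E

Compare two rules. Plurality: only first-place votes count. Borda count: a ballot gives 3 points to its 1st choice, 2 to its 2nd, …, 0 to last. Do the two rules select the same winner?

Plurality first-place counts: D 1, E 2, F 1, G 1 → E.
Borda totals: D 10, E 8, F 6, G 6 → D.
The two rules disagree: plurality picks E, Borda picks D.

No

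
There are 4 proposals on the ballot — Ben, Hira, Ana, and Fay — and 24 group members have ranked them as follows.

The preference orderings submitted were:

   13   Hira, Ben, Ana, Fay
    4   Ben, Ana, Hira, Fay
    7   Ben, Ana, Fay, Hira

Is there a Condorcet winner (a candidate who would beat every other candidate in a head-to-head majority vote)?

Head-to-head results (24 voters total):
Ben vs Hira: Hira wins 13–11.
Ben vs Ana: Ben wins 24–0.
Ben vs Fay: Ben wins 24–0.
Hira vs Ana: Hira wins 13–11.
Hira vs Fay: Hira wins 17–7.
Ana vs Fay: Ana wins 24–0.
Hira beats each rival — Ben (13–11), Ana (13–11), Fay (17–7) — so Hira is the Condorcet winner.

Yes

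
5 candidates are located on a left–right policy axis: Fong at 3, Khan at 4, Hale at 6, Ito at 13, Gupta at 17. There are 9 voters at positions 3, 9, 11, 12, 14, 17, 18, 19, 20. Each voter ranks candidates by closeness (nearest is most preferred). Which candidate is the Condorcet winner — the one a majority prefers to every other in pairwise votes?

Ito

With single-peaked preferences on a line, the Condorcet winner is the candidate closest to the median voter.
The median voter (position 14) is closest to Ito at 13.
Check: Ito vs Fong — voters closer to Ito: 8 of 9.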